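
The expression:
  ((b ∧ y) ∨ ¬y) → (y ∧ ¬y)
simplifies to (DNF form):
y ∧ ¬b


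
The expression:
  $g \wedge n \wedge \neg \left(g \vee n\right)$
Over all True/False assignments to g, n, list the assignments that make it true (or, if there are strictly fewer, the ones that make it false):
is never true.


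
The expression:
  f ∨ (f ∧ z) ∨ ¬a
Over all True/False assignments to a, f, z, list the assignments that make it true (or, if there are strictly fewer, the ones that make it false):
is false only for:
  a=True, f=False, z=False;
  a=True, f=False, z=True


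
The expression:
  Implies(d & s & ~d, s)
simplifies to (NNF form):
True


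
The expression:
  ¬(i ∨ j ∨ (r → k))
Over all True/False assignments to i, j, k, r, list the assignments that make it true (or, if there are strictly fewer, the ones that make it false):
is true only for:
  i=False, j=False, k=False, r=True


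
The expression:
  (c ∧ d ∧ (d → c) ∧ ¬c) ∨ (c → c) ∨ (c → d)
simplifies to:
True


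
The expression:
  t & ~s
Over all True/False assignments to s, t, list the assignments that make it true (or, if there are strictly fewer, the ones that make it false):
is true only for:
  s=False, t=True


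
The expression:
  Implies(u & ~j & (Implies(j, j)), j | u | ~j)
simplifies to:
True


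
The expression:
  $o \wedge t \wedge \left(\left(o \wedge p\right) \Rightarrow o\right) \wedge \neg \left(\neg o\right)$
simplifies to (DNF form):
$o \wedge t$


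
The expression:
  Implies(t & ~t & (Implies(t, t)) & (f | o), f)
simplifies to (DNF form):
True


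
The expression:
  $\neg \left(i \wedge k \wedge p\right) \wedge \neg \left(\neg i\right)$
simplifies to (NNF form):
$i \wedge \left(\neg k \vee \neg p\right)$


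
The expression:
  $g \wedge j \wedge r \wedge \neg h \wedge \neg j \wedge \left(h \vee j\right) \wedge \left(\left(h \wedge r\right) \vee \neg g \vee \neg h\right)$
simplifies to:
$\text{False}$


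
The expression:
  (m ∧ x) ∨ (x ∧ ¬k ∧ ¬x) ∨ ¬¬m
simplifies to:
m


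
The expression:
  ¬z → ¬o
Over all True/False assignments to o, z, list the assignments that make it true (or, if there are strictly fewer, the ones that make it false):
is false only for:
  o=True, z=False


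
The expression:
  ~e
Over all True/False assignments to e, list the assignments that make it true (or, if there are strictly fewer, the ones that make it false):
is true only for:
  e=False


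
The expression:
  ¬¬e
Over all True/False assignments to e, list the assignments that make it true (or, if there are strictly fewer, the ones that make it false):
is true only for:
  e=True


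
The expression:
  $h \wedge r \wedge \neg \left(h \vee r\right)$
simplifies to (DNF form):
$\text{False}$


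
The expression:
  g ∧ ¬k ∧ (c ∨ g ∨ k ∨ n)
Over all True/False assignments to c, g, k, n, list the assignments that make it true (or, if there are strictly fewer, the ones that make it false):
is true only for:
  c=False, g=True, k=False, n=False;
  c=False, g=True, k=False, n=True;
  c=True, g=True, k=False, n=False;
  c=True, g=True, k=False, n=True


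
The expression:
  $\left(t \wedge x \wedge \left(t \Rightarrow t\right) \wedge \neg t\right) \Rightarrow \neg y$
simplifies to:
$\text{True}$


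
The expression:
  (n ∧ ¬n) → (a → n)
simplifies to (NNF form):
True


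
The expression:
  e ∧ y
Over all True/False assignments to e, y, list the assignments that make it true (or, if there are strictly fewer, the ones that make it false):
is true only for:
  e=True, y=True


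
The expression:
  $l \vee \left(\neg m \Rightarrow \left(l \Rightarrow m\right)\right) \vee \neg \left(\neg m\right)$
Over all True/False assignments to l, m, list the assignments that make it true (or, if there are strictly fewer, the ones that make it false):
is always true.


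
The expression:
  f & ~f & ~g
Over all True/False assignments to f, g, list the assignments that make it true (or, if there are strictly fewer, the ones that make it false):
is never true.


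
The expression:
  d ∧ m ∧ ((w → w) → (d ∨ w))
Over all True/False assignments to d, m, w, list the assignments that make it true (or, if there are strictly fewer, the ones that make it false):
is true only for:
  d=True, m=True, w=False;
  d=True, m=True, w=True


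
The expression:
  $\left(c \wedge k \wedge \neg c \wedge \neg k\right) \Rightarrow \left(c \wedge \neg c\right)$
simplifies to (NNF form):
$\text{True}$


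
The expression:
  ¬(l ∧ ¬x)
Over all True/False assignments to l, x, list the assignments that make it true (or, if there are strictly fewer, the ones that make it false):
is false only for:
  l=True, x=False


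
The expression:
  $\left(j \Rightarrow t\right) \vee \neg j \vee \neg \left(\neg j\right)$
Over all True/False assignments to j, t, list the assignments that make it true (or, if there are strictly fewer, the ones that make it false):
is always true.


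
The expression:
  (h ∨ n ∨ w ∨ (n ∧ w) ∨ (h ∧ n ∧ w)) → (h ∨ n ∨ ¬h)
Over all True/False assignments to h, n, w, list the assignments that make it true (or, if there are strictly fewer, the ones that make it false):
is always true.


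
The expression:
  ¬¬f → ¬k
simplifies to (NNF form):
¬f ∨ ¬k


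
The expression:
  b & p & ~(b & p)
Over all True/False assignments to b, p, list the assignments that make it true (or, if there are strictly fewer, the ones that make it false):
is never true.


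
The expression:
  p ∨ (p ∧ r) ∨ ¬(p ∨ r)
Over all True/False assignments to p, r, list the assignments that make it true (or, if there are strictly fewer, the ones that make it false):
is false only for:
  p=False, r=True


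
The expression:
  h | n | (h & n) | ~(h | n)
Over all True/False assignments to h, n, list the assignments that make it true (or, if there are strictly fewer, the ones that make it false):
is always true.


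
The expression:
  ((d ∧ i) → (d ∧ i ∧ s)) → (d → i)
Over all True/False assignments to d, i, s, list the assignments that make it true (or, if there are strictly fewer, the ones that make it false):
is false only for:
  d=True, i=False, s=False;
  d=True, i=False, s=True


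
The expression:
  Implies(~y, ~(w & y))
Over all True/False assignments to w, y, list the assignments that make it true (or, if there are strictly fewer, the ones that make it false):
is always true.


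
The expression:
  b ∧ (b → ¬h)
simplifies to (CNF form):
b ∧ ¬h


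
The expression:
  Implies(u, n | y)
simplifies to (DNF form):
n | y | ~u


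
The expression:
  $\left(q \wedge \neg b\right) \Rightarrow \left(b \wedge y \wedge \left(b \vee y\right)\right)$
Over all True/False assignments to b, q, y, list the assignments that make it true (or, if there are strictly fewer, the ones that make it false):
is false only for:
  b=False, q=True, y=False;
  b=False, q=True, y=True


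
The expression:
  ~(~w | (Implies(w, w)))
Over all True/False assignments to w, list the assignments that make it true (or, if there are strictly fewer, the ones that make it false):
is never true.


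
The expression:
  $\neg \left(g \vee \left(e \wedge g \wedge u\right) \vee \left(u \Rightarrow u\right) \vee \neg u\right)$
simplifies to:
$\text{False}$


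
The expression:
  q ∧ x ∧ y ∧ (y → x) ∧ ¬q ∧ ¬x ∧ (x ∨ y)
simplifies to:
False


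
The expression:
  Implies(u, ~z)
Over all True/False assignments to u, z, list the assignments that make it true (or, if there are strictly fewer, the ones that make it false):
is false only for:
  u=True, z=True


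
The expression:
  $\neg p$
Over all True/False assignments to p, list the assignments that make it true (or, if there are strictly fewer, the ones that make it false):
is true only for:
  p=False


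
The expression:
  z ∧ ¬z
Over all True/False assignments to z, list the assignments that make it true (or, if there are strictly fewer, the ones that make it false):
is never true.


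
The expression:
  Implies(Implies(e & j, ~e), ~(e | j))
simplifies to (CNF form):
(e | ~j) & (j | ~e)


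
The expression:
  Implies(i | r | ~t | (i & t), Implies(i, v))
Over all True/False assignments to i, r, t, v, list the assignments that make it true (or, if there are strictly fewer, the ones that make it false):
is false only for:
  i=True, r=False, t=False, v=False;
  i=True, r=False, t=True, v=False;
  i=True, r=True, t=False, v=False;
  i=True, r=True, t=True, v=False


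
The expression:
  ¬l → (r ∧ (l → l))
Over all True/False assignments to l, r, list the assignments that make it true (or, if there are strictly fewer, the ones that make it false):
is false only for:
  l=False, r=False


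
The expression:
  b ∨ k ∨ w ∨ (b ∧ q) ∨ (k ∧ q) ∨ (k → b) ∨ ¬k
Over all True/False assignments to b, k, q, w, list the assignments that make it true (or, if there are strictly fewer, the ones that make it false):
is always true.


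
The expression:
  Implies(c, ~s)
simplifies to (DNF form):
~c | ~s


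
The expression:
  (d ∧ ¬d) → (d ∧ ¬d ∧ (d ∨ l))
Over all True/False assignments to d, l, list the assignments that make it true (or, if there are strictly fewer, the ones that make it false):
is always true.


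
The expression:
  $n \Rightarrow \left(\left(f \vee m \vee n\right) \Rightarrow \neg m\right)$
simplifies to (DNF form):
$\neg m \vee \neg n$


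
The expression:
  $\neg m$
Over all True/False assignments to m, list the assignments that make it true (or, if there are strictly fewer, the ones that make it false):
is true only for:
  m=False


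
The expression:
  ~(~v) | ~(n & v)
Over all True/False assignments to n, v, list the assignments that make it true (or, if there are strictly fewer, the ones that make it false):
is always true.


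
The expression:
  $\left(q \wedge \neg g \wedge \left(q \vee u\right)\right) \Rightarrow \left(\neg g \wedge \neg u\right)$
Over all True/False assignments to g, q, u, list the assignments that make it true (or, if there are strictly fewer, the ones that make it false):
is false only for:
  g=False, q=True, u=True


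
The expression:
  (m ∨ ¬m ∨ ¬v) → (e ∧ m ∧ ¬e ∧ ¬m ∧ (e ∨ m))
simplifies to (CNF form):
False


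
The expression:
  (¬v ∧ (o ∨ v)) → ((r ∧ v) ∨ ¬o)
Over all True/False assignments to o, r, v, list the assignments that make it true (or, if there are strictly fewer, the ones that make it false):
is false only for:
  o=True, r=False, v=False;
  o=True, r=True, v=False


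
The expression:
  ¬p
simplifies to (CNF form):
¬p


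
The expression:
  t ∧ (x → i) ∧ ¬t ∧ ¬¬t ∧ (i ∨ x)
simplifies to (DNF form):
False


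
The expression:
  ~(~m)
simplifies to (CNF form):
m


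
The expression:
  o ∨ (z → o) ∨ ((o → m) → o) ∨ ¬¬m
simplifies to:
m ∨ o ∨ ¬z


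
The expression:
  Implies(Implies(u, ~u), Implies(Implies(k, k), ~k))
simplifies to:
u | ~k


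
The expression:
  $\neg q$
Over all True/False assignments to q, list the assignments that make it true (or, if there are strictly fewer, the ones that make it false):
is true only for:
  q=False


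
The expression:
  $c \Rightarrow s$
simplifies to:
$s \vee \neg c$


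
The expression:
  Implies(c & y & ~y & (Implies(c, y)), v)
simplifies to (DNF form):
True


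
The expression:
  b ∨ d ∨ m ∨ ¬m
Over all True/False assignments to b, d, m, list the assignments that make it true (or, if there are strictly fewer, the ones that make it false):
is always true.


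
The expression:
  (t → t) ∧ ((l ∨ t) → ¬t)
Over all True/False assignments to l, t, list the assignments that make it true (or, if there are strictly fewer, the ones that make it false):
is true only for:
  l=False, t=False;
  l=True, t=False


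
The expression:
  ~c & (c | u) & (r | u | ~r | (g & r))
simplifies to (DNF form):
u & ~c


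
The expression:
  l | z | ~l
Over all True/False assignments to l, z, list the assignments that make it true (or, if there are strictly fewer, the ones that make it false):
is always true.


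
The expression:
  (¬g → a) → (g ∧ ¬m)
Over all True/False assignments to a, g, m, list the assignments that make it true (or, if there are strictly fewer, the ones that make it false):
is true only for:
  a=False, g=False, m=False;
  a=False, g=False, m=True;
  a=False, g=True, m=False;
  a=True, g=True, m=False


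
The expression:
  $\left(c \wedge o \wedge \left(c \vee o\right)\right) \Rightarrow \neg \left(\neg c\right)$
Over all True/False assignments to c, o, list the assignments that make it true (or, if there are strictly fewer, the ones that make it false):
is always true.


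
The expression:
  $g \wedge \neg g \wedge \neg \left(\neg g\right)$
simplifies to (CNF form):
$\text{False}$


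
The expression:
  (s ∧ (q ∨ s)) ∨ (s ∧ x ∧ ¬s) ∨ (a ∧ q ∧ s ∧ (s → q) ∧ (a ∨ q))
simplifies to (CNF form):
s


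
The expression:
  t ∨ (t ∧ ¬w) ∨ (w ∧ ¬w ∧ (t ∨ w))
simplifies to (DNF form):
t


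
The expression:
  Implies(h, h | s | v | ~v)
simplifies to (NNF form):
True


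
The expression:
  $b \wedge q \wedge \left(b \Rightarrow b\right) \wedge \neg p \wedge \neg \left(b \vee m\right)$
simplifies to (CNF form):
$\text{False}$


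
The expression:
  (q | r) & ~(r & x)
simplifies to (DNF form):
(q & ~r) | (r & ~x)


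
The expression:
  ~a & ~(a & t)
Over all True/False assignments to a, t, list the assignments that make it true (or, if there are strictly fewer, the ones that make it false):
is true only for:
  a=False, t=False;
  a=False, t=True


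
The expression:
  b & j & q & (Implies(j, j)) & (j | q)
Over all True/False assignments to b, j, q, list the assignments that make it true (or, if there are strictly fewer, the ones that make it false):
is true only for:
  b=True, j=True, q=True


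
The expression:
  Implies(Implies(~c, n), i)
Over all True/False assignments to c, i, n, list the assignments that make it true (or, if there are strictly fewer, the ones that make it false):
is false only for:
  c=False, i=False, n=True;
  c=True, i=False, n=False;
  c=True, i=False, n=True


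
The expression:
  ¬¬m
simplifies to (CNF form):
m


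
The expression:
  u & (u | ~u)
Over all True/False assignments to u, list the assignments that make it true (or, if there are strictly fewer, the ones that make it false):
is true only for:
  u=True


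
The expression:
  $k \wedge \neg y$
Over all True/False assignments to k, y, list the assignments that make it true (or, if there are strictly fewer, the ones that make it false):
is true only for:
  k=True, y=False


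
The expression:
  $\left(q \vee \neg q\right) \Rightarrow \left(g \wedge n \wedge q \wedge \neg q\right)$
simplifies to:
$\text{False}$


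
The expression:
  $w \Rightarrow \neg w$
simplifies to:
$\neg w$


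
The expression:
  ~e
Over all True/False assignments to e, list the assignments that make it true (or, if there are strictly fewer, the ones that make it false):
is true only for:
  e=False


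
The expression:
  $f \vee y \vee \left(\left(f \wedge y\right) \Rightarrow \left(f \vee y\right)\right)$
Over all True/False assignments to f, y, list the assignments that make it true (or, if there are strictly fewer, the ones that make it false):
is always true.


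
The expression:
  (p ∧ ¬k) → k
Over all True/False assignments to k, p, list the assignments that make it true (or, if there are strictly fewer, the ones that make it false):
is false only for:
  k=False, p=True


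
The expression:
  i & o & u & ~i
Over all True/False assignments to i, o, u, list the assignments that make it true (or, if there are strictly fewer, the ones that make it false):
is never true.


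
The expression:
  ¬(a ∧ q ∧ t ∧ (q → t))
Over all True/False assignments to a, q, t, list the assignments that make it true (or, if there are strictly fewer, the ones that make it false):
is false only for:
  a=True, q=True, t=True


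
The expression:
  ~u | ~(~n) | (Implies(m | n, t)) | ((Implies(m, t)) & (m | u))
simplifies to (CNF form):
n | t | ~m | ~u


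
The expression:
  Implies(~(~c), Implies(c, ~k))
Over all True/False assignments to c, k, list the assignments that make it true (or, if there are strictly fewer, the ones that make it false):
is false only for:
  c=True, k=True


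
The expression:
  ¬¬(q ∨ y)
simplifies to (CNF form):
q ∨ y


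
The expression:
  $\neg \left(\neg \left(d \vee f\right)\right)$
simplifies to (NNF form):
$d \vee f$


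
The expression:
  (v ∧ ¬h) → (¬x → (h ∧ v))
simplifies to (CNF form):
h ∨ x ∨ ¬v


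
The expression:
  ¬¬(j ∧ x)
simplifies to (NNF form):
j ∧ x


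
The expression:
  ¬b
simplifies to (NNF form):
¬b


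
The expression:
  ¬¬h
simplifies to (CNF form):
h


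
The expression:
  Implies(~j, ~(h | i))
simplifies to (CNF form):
(j | ~h) & (j | ~i)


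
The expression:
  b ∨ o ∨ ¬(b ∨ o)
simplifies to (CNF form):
True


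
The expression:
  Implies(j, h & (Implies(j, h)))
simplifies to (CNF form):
h | ~j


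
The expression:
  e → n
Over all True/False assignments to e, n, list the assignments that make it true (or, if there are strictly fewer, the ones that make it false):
is false only for:
  e=True, n=False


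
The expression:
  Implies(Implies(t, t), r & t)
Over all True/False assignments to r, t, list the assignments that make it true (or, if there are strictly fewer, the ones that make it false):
is true only for:
  r=True, t=True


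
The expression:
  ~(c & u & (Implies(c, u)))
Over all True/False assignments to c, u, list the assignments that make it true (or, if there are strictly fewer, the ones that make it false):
is false only for:
  c=True, u=True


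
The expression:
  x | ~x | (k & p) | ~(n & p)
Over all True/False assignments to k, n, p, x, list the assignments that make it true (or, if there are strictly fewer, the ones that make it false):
is always true.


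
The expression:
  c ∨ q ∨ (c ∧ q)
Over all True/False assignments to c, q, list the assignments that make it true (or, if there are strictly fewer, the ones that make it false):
is false only for:
  c=False, q=False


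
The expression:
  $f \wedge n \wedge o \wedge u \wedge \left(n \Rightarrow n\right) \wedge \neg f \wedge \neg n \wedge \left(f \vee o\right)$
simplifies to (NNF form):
$\text{False}$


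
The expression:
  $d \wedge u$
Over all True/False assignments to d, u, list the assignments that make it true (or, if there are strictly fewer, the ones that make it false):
is true only for:
  d=True, u=True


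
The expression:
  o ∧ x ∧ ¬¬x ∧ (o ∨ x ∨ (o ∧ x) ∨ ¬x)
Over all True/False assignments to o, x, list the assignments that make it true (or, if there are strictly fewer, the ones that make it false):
is true only for:
  o=True, x=True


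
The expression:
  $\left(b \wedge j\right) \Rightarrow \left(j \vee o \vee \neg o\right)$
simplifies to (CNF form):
$\text{True}$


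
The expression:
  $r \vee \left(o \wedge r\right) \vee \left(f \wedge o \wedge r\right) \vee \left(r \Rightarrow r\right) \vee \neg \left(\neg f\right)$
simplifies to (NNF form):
$\text{True}$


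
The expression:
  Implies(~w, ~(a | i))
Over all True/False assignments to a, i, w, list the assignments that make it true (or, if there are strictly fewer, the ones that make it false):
is false only for:
  a=False, i=True, w=False;
  a=True, i=False, w=False;
  a=True, i=True, w=False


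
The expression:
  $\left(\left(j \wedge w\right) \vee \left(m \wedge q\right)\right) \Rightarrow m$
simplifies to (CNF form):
$m \vee \neg j \vee \neg w$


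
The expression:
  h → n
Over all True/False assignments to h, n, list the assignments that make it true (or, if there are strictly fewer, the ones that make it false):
is false only for:
  h=True, n=False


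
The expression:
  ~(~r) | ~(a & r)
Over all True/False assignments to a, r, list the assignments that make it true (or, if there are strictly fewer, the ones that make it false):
is always true.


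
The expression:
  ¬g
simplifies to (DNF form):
¬g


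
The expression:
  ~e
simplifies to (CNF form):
~e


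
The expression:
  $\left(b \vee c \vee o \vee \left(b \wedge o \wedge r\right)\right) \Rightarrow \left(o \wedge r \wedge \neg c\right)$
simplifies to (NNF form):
$\neg c \wedge \left(o \vee \neg b\right) \wedge \left(r \vee \neg o\right)$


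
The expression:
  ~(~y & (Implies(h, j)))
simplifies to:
y | (h & ~j)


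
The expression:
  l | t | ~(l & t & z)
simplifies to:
True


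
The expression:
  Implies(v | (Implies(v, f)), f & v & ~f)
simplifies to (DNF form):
False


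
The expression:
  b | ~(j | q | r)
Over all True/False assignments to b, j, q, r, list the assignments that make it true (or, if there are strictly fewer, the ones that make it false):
is false only for:
  b=False, j=False, q=False, r=True;
  b=False, j=False, q=True, r=False;
  b=False, j=False, q=True, r=True;
  b=False, j=True, q=False, r=False;
  b=False, j=True, q=False, r=True;
  b=False, j=True, q=True, r=False;
  b=False, j=True, q=True, r=True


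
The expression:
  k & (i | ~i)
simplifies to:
k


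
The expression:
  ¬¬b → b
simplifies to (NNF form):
True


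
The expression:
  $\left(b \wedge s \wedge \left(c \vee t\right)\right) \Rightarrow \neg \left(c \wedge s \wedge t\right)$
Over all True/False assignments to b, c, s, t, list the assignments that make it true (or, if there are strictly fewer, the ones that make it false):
is false only for:
  b=True, c=True, s=True, t=True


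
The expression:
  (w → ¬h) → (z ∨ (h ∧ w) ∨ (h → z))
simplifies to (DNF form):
w ∨ z ∨ ¬h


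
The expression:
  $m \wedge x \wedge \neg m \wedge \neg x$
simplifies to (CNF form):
$\text{False}$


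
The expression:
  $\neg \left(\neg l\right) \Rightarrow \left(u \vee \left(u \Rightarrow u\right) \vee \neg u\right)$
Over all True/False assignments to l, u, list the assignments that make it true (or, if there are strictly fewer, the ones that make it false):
is always true.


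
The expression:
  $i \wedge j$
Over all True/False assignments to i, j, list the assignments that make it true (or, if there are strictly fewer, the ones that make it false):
is true only for:
  i=True, j=True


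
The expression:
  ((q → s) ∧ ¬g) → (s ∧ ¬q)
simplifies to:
g ∨ (q ∧ ¬s) ∨ (s ∧ ¬q)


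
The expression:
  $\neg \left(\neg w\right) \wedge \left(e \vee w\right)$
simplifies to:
$w$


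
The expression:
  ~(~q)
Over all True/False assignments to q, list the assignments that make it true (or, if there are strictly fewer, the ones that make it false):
is true only for:
  q=True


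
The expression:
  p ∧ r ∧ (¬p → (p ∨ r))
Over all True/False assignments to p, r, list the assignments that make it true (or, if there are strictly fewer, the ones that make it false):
is true only for:
  p=True, r=True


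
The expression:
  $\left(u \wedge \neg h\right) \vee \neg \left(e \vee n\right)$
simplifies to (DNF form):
$\left(u \wedge \neg h\right) \vee \left(\neg e \wedge \neg n\right)$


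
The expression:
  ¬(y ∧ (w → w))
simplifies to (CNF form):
¬y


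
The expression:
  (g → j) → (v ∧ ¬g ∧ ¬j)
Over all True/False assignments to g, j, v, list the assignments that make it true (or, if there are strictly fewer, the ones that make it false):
is true only for:
  g=False, j=False, v=True;
  g=True, j=False, v=False;
  g=True, j=False, v=True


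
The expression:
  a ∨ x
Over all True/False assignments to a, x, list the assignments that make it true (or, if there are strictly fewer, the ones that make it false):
is false only for:
  a=False, x=False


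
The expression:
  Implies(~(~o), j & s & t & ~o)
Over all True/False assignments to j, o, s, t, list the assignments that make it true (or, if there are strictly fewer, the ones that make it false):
is true only for:
  j=False, o=False, s=False, t=False;
  j=False, o=False, s=False, t=True;
  j=False, o=False, s=True, t=False;
  j=False, o=False, s=True, t=True;
  j=True, o=False, s=False, t=False;
  j=True, o=False, s=False, t=True;
  j=True, o=False, s=True, t=False;
  j=True, o=False, s=True, t=True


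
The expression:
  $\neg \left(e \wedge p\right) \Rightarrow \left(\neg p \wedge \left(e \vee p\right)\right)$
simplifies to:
$e$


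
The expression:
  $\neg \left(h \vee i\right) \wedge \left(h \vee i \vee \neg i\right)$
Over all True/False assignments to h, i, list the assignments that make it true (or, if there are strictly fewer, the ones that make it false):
is true only for:
  h=False, i=False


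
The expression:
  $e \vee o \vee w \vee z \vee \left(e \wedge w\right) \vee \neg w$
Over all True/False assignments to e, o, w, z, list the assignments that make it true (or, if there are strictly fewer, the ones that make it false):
is always true.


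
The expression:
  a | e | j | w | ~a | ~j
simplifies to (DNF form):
True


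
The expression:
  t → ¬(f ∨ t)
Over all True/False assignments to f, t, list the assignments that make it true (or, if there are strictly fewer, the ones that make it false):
is true only for:
  f=False, t=False;
  f=True, t=False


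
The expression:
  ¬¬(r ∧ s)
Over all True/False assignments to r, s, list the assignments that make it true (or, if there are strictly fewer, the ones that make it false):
is true only for:
  r=True, s=True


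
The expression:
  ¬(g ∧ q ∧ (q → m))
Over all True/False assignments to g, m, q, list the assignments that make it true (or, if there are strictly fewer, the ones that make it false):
is false only for:
  g=True, m=True, q=True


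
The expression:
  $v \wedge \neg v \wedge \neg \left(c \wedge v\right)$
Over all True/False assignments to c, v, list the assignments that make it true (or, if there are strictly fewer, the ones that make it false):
is never true.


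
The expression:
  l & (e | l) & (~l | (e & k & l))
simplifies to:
e & k & l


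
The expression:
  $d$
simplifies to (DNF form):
$d$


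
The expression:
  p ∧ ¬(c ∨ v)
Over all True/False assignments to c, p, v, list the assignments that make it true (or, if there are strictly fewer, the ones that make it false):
is true only for:
  c=False, p=True, v=False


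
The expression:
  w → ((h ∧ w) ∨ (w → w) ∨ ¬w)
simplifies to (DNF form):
True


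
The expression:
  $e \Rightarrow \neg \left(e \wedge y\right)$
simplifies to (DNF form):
$\neg e \vee \neg y$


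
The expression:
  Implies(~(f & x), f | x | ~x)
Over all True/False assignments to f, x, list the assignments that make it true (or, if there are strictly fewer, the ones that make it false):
is always true.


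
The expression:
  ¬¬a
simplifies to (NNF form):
a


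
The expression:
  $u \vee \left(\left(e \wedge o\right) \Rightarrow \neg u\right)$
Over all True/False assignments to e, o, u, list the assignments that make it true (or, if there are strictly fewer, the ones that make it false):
is always true.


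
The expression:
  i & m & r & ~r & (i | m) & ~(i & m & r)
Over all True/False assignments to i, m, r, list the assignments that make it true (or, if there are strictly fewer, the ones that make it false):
is never true.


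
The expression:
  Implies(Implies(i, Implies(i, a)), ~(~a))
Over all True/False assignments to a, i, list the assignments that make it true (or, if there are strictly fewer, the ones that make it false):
is false only for:
  a=False, i=False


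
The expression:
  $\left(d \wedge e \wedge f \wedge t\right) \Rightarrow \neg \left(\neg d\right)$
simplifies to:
$\text{True}$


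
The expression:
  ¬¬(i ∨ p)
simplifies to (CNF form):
i ∨ p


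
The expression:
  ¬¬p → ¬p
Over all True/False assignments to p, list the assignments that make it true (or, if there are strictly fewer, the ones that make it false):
is true only for:
  p=False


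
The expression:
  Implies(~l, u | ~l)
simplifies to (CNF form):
True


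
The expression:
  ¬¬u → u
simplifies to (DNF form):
True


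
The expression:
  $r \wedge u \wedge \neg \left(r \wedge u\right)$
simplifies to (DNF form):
$\text{False}$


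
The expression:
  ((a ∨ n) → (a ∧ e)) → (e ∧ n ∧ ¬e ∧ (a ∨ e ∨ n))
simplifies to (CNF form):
(a ∨ n) ∧ (¬a ∨ ¬e)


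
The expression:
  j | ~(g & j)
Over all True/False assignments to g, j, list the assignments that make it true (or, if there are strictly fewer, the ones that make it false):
is always true.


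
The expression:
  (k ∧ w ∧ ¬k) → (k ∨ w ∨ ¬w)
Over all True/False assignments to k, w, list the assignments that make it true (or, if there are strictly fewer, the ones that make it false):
is always true.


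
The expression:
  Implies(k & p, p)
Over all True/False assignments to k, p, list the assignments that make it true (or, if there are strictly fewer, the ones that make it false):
is always true.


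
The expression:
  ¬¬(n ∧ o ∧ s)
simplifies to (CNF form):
n ∧ o ∧ s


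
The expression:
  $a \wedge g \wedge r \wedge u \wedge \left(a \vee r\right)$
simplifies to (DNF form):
$a \wedge g \wedge r \wedge u$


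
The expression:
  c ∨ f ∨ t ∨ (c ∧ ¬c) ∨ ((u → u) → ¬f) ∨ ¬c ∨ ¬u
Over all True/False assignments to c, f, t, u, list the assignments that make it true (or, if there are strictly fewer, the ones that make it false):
is always true.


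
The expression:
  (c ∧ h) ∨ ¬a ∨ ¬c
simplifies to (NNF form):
h ∨ ¬a ∨ ¬c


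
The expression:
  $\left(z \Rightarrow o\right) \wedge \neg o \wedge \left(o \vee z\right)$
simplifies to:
$\text{False}$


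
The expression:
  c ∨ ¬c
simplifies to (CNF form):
True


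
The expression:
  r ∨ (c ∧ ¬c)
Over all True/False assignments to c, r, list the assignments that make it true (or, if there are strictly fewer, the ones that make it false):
is true only for:
  c=False, r=True;
  c=True, r=True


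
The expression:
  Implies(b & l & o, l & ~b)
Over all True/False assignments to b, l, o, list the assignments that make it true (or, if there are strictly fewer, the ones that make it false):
is false only for:
  b=True, l=True, o=True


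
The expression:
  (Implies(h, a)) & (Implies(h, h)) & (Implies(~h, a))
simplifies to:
a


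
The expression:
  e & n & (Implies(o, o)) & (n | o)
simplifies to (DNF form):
e & n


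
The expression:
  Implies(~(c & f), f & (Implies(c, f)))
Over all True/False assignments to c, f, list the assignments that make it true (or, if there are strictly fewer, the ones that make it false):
is true only for:
  c=False, f=True;
  c=True, f=True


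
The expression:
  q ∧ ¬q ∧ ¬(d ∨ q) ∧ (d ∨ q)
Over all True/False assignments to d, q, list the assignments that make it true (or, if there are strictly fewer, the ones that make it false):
is never true.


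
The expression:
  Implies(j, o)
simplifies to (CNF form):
o | ~j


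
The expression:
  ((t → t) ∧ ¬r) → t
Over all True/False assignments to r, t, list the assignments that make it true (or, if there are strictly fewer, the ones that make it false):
is false only for:
  r=False, t=False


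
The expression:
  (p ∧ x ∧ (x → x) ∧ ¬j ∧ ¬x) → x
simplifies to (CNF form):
True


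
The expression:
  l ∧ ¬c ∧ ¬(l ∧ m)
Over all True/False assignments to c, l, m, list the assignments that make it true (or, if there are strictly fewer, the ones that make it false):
is true only for:
  c=False, l=True, m=False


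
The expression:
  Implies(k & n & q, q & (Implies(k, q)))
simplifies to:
True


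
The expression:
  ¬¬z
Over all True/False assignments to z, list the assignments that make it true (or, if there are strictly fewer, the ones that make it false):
is true only for:
  z=True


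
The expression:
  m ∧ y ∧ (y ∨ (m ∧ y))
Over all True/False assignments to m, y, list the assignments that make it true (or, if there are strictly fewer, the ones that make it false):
is true only for:
  m=True, y=True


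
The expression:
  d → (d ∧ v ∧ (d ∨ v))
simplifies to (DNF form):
v ∨ ¬d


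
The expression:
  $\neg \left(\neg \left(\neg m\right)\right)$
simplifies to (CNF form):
$\neg m$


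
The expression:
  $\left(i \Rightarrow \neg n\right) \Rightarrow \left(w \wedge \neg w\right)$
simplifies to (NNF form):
$i \wedge n$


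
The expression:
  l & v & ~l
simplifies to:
False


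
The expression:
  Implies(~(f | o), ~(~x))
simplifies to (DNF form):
f | o | x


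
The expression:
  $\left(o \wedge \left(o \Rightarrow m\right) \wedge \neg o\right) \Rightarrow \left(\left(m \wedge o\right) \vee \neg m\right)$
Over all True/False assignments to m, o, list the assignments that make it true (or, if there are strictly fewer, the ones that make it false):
is always true.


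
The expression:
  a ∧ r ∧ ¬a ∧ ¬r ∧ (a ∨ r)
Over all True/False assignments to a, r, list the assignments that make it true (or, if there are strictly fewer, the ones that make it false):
is never true.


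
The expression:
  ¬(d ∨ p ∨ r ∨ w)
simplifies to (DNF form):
¬d ∧ ¬p ∧ ¬r ∧ ¬w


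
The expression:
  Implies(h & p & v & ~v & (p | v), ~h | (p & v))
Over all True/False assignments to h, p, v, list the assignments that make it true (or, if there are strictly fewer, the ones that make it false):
is always true.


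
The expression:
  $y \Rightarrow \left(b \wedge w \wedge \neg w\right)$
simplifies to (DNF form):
$\neg y$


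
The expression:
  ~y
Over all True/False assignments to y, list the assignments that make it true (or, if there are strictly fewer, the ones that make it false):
is true only for:
  y=False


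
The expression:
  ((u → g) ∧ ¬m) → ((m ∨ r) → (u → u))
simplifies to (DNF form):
True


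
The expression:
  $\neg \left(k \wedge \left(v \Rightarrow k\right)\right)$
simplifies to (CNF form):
$\neg k$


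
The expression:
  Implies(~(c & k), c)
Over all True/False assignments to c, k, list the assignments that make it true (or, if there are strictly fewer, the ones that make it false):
is true only for:
  c=True, k=False;
  c=True, k=True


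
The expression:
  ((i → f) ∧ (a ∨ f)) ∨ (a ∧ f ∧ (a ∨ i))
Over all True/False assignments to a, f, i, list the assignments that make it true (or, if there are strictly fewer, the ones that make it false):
is false only for:
  a=False, f=False, i=False;
  a=False, f=False, i=True;
  a=True, f=False, i=True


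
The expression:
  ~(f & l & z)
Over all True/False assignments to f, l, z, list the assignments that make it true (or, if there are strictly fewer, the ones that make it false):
is false only for:
  f=True, l=True, z=True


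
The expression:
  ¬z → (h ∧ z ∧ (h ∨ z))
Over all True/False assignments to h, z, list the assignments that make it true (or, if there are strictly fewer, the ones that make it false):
is true only for:
  h=False, z=True;
  h=True, z=True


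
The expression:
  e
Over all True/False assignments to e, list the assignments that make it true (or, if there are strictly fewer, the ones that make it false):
is true only for:
  e=True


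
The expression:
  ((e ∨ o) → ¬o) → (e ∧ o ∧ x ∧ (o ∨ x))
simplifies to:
o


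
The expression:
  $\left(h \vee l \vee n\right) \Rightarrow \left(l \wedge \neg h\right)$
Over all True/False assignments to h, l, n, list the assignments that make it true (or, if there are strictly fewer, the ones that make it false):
is true only for:
  h=False, l=False, n=False;
  h=False, l=True, n=False;
  h=False, l=True, n=True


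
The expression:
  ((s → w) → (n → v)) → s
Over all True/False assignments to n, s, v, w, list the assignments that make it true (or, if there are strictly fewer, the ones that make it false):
is false only for:
  n=False, s=False, v=False, w=False;
  n=False, s=False, v=False, w=True;
  n=False, s=False, v=True, w=False;
  n=False, s=False, v=True, w=True;
  n=True, s=False, v=True, w=False;
  n=True, s=False, v=True, w=True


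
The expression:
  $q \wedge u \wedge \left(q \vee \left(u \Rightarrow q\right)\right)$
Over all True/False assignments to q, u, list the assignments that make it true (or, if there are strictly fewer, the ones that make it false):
is true only for:
  q=True, u=True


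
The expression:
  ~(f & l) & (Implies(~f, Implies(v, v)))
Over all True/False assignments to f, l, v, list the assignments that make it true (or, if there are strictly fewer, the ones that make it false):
is false only for:
  f=True, l=True, v=False;
  f=True, l=True, v=True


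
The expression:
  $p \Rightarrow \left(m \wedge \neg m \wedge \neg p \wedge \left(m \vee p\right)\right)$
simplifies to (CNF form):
$\neg p$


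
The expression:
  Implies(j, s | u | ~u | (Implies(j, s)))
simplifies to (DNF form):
True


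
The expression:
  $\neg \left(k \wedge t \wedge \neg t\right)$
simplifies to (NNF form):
$\text{True}$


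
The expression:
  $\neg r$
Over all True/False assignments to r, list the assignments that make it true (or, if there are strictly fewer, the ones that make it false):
is true only for:
  r=False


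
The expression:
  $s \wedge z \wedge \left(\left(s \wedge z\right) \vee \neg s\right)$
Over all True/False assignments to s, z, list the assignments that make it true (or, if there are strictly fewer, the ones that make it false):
is true only for:
  s=True, z=True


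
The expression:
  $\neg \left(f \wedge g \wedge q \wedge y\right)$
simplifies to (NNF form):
$\neg f \vee \neg g \vee \neg q \vee \neg y$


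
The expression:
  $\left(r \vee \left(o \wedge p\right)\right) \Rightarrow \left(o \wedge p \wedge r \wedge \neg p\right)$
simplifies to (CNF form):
$\neg r \wedge \left(\neg o \vee \neg p\right)$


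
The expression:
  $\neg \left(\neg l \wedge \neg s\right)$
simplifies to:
$l \vee s$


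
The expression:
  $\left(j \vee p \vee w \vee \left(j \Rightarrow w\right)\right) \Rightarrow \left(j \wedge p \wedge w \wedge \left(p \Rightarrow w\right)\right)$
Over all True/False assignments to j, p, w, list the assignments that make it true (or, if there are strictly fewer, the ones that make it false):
is true only for:
  j=True, p=True, w=True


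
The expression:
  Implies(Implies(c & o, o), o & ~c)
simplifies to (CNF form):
o & ~c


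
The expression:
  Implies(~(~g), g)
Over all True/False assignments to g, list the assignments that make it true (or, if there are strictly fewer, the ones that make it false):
is always true.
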